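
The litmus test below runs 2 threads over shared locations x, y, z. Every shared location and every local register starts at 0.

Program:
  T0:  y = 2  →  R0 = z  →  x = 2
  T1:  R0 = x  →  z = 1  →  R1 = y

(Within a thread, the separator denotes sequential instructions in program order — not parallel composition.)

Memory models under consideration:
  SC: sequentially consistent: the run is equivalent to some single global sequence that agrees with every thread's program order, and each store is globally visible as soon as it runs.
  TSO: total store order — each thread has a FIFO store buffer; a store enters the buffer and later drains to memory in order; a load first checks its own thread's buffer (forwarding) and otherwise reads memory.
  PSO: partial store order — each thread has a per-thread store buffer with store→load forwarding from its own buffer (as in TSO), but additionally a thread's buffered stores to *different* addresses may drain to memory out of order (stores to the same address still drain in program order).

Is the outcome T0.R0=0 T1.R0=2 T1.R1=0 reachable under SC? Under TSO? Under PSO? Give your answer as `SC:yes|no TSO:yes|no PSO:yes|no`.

outcome vector order: (T0.R0,T1.R0,T1.R1)
[SC] allowed = {002, 022, 100, 102}
[TSO] allowed = {000, 002, 022, 100, 102}
[PSO] allowed = {000, 002, 020, 022, 100, 102}
target 020 ∈ {PSO}

SC:no TSO:no PSO:yes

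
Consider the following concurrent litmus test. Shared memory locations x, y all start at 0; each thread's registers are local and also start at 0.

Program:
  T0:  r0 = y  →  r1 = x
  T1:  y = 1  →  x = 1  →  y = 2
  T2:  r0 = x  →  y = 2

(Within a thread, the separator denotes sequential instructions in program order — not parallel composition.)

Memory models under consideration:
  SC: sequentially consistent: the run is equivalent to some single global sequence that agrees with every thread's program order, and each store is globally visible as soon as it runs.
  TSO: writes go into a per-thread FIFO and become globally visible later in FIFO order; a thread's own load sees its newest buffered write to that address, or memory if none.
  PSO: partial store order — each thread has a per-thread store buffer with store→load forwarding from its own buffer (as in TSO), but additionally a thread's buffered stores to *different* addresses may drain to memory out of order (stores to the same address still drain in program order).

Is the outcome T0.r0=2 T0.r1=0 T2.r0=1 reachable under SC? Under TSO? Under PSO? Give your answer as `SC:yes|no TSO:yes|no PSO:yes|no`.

outcome vector order: (T0.r0,T0.r1,T2.r0)
[SC] allowed = {0/0/0; 0/0/1; 0/1/0; 0/1/1; 1/0/0; 1/0/1; 1/1/0; 1/1/1; 2/0/0; 2/1/0; 2/1/1}
[TSO] allowed = {0/0/0; 0/0/1; 0/1/0; 0/1/1; 1/0/0; 1/0/1; 1/1/0; 1/1/1; 2/0/0; 2/1/0; 2/1/1}
[PSO] allowed = {0/0/0; 0/0/1; 0/1/0; 0/1/1; 1/0/0; 1/0/1; 1/1/0; 1/1/1; 2/0/0; 2/0/1; 2/1/0; 2/1/1}
target 2/0/1 ∈ {PSO}

SC:no TSO:no PSO:yes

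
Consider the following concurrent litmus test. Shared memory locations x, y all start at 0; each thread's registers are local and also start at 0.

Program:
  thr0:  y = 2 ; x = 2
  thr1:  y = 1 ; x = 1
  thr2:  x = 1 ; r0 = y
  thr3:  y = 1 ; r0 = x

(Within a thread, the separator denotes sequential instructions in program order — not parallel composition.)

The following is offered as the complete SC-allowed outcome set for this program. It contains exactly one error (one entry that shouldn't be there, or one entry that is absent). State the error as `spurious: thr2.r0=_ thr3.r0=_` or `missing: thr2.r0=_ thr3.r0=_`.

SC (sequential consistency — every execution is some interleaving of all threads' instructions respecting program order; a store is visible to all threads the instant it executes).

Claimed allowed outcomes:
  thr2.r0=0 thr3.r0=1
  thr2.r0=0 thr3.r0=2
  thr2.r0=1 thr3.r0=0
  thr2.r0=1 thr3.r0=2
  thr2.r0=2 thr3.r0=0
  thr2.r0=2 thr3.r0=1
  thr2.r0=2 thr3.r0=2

missing: thr2.r0=1 thr3.r0=1

outcome vector order: (thr2.r0,thr3.r0)
SC: 8 outcomes — {(0,1), (0,2), (1,0), (1,1), (1,2), (2,0), (2,1), (2,2)}
SC∖claimed = {(1,1)}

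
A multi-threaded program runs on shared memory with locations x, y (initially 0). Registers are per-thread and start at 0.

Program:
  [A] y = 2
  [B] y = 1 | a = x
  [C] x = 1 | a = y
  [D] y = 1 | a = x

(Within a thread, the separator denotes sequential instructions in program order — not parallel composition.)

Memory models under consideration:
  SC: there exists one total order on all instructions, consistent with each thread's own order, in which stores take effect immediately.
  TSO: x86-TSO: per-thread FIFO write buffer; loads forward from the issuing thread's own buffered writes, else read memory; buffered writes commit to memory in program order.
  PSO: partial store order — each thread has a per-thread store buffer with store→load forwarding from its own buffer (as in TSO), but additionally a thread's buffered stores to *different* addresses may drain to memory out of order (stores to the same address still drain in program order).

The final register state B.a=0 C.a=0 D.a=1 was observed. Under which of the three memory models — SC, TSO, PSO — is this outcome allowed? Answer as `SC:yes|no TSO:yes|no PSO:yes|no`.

outcome vector order: (B.a,C.a,D.a)
[SC] allowed = {(0,1,0), (0,1,1), (0,2,0), (0,2,1), (1,0,1), (1,1,0), (1,1,1), (1,2,0), (1,2,1)}
[TSO] allowed = {(0,0,0), (0,0,1), (0,1,0), (0,1,1), (0,2,0), (0,2,1), (1,0,0), (1,0,1), (1,1,0), (1,1,1), (1,2,0), (1,2,1)}
[PSO] allowed = {(0,0,0), (0,0,1), (0,1,0), (0,1,1), (0,2,0), (0,2,1), (1,0,0), (1,0,1), (1,1,0), (1,1,1), (1,2,0), (1,2,1)}
target (0,0,1) ∈ {TSO,PSO}

SC:no TSO:yes PSO:yes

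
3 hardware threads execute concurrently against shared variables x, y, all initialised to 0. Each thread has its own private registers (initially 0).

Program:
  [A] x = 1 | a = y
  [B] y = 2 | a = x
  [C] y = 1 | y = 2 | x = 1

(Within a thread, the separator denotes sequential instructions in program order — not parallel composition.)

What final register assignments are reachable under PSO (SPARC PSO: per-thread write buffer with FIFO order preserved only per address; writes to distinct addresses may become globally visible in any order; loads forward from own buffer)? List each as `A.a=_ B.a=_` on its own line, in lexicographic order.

A.a=0 B.a=0
A.a=0 B.a=1
A.a=1 B.a=0
A.a=1 B.a=1
A.a=2 B.a=0
A.a=2 B.a=1

outcome vector order: (A.a,B.a)
|PSO outcomes| = 6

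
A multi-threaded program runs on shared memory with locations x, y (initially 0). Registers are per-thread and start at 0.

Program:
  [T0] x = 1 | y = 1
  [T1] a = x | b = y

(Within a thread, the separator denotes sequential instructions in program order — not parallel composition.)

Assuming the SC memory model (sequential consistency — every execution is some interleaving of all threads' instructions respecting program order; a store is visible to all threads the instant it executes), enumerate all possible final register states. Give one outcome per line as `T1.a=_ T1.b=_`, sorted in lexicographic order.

outcome vector order: (T1.a,T1.b)
|SC outcomes| = 4

T1.a=0 T1.b=0
T1.a=0 T1.b=1
T1.a=1 T1.b=0
T1.a=1 T1.b=1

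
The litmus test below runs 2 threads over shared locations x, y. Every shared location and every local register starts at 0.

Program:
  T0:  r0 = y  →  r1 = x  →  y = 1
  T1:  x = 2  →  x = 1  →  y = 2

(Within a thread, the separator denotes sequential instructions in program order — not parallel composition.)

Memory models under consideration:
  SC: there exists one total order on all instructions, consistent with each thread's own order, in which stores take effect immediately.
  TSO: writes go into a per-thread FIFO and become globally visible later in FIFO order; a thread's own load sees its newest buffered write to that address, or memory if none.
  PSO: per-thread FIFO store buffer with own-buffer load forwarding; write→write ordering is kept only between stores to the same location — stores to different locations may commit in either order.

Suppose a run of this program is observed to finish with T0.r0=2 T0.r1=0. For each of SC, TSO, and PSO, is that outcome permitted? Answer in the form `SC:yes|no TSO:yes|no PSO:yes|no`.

outcome vector order: (T0.r0,T0.r1)
SC (4): (0,0) (0,1) (0,2) (2,1)
TSO (4): (0,0) (0,1) (0,2) (2,1)
PSO (6): (0,0) (0,1) (0,2) (2,0) (2,1) (2,2)
target (2,0) ∈ {PSO}

SC:no TSO:no PSO:yes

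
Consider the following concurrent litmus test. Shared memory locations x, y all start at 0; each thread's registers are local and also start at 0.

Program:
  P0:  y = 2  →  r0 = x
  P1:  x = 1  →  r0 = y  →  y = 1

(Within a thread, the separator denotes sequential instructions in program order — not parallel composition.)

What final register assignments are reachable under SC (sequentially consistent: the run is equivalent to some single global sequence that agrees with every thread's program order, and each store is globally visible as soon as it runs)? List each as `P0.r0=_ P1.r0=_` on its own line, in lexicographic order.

P0.r0=0 P1.r0=2
P0.r0=1 P1.r0=0
P0.r0=1 P1.r0=2

outcome vector order: (P0.r0,P1.r0)
|SC outcomes| = 3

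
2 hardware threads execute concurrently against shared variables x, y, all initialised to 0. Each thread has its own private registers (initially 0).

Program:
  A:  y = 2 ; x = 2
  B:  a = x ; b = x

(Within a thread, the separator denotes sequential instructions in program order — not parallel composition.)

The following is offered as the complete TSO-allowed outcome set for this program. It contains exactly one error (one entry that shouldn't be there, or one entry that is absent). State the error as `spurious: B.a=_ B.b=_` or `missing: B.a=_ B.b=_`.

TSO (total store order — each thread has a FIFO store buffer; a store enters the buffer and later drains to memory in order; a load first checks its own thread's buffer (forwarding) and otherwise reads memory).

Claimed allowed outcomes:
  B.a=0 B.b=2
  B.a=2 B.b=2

missing: B.a=0 B.b=0

outcome vector order: (B.a,B.b)
[TSO] allowed = {<0 0> <0 2> <2 2>}
TSO∖claimed = {<0 0>}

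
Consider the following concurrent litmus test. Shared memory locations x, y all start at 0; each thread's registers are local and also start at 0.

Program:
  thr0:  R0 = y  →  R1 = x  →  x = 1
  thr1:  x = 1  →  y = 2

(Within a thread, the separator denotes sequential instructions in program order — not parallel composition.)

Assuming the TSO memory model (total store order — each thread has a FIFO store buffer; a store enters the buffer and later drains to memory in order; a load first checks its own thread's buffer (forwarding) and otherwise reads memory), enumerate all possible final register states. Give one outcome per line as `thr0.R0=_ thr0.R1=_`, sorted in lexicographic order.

thr0.R0=0 thr0.R1=0
thr0.R0=0 thr0.R1=1
thr0.R0=2 thr0.R1=1

outcome vector order: (thr0.R0,thr0.R1)
|TSO outcomes| = 3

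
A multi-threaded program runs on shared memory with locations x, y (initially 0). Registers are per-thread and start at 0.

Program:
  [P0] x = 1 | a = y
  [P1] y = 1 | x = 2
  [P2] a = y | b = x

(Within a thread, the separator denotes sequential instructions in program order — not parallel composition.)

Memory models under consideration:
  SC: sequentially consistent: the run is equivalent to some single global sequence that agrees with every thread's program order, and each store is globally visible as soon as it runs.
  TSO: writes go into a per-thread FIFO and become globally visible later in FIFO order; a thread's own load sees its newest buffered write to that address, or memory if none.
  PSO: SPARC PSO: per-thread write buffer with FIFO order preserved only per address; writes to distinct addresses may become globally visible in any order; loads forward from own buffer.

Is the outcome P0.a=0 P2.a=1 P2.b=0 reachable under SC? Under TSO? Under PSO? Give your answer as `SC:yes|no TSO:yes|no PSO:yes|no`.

outcome vector order: (P0.a,P2.a,P2.b)
[SC] allowed = {<0 0 0>; <0 0 1>; <0 0 2>; <0 1 1>; <0 1 2>; <1 0 0>; <1 0 1>; <1 0 2>; <1 1 0>; <1 1 1>; <1 1 2>}
[TSO] allowed = {<0 0 0>; <0 0 1>; <0 0 2>; <0 1 0>; <0 1 1>; <0 1 2>; <1 0 0>; <1 0 1>; <1 0 2>; <1 1 0>; <1 1 1>; <1 1 2>}
[PSO] allowed = {<0 0 0>; <0 0 1>; <0 0 2>; <0 1 0>; <0 1 1>; <0 1 2>; <1 0 0>; <1 0 1>; <1 0 2>; <1 1 0>; <1 1 1>; <1 1 2>}
target <0 1 0> ∈ {TSO,PSO}

SC:no TSO:yes PSO:yes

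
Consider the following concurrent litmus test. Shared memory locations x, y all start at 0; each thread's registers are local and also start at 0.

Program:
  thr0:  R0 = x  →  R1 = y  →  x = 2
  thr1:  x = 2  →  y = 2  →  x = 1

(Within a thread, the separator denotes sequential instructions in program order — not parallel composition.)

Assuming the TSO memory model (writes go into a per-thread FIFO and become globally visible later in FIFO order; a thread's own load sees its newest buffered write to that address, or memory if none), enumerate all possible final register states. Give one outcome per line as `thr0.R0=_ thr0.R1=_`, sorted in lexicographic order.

thr0.R0=0 thr0.R1=0
thr0.R0=0 thr0.R1=2
thr0.R0=1 thr0.R1=2
thr0.R0=2 thr0.R1=0
thr0.R0=2 thr0.R1=2

outcome vector order: (thr0.R0,thr0.R1)
|TSO outcomes| = 5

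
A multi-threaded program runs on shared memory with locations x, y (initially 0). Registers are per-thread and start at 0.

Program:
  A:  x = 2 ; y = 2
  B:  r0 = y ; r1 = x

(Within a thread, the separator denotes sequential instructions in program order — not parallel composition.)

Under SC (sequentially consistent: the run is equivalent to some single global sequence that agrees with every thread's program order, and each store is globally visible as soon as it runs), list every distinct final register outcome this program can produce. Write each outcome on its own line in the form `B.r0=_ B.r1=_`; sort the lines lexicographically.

outcome vector order: (B.r0,B.r1)
|SC outcomes| = 3

B.r0=0 B.r1=0
B.r0=0 B.r1=2
B.r0=2 B.r1=2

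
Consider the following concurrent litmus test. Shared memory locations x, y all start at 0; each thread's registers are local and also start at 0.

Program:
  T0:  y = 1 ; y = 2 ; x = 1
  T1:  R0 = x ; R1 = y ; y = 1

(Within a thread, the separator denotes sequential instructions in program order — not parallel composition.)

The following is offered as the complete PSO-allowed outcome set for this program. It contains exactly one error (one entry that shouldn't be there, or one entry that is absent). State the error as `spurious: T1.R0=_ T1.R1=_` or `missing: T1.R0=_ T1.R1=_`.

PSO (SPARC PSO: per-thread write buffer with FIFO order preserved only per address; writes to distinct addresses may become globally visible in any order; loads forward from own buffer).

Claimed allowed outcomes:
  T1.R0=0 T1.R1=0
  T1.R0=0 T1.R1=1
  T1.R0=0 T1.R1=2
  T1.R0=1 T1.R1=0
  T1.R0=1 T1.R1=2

outcome vector order: (T1.R0,T1.R1)
[PSO] allowed = {00; 01; 02; 10; 11; 12}
PSO∖claimed = {11}

missing: T1.R0=1 T1.R1=1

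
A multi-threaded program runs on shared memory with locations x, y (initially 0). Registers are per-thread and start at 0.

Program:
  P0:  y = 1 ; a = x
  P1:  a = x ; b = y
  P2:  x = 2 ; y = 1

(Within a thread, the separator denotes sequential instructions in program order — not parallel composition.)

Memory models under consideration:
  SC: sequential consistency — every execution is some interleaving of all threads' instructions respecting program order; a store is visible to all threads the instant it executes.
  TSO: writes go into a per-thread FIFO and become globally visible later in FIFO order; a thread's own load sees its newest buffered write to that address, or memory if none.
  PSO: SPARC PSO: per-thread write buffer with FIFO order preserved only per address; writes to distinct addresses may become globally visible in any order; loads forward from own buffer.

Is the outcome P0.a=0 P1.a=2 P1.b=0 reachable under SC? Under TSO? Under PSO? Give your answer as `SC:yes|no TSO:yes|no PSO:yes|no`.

outcome vector order: (P0.a,P1.a,P1.b)
under SC → <0 0 0> <0 0 1> <0 2 1> <2 0 0> <2 0 1> <2 2 0> <2 2 1>
under TSO → <0 0 0> <0 0 1> <0 2 0> <0 2 1> <2 0 0> <2 0 1> <2 2 0> <2 2 1>
under PSO → <0 0 0> <0 0 1> <0 2 0> <0 2 1> <2 0 0> <2 0 1> <2 2 0> <2 2 1>
target <0 2 0> ∈ {TSO,PSO}

SC:no TSO:yes PSO:yes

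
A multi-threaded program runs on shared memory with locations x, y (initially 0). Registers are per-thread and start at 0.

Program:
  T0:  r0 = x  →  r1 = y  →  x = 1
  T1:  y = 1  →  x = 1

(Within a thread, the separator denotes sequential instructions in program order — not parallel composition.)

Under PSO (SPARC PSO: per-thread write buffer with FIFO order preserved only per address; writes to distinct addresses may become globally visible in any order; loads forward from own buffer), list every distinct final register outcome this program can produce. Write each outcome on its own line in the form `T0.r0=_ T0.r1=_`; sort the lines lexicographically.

T0.r0=0 T0.r1=0
T0.r0=0 T0.r1=1
T0.r0=1 T0.r1=0
T0.r0=1 T0.r1=1

outcome vector order: (T0.r0,T0.r1)
|PSO outcomes| = 4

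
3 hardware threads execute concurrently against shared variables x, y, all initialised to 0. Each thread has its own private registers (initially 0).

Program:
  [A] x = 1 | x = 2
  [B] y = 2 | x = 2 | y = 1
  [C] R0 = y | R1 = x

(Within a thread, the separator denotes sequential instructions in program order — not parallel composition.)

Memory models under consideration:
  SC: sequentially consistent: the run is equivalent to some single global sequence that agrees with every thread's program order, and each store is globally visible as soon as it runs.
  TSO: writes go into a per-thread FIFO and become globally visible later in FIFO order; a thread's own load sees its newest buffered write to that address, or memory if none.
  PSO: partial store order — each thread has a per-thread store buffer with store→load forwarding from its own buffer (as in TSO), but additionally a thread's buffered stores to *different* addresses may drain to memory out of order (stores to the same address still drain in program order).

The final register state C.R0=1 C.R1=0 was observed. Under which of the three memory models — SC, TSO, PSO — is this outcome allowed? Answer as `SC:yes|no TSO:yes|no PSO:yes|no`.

SC:no TSO:no PSO:yes

outcome vector order: (C.R0,C.R1)
SC (8): <0 0> <0 1> <0 2> <1 1> <1 2> <2 0> <2 1> <2 2>
TSO (8): <0 0> <0 1> <0 2> <1 1> <1 2> <2 0> <2 1> <2 2>
PSO (9): <0 0> <0 1> <0 2> <1 0> <1 1> <1 2> <2 0> <2 1> <2 2>
target <1 0> ∈ {PSO}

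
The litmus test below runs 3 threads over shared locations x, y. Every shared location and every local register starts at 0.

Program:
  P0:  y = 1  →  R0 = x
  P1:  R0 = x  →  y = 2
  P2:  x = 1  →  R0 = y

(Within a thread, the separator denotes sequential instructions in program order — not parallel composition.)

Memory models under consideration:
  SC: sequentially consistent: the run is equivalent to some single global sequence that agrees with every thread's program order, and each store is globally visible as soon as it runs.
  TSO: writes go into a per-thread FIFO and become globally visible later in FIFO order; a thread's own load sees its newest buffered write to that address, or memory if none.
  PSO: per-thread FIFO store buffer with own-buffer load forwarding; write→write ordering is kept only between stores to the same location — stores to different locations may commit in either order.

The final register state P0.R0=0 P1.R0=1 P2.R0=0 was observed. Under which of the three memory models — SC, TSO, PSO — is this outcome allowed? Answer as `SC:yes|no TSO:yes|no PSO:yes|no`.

outcome vector order: (P0.R0,P1.R0,P2.R0)
SC (10): 001; 002; 011; 012; 100; 101; 102; 110; 111; 112
TSO (12): 000; 001; 002; 010; 011; 012; 100; 101; 102; 110; 111; 112
PSO (12): 000; 001; 002; 010; 011; 012; 100; 101; 102; 110; 111; 112
target 010 ∈ {TSO,PSO}

SC:no TSO:yes PSO:yes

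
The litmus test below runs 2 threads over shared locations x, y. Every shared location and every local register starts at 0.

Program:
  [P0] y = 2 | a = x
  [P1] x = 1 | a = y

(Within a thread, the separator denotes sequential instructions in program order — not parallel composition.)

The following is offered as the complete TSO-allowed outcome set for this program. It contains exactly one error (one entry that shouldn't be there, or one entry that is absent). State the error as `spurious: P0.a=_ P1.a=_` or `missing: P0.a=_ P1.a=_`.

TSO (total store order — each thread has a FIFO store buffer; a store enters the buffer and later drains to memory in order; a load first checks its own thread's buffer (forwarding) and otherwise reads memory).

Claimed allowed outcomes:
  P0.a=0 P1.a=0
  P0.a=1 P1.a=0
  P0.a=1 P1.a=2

outcome vector order: (P0.a,P1.a)
under TSO → 0/0; 0/2; 1/0; 1/2
TSO∖claimed = {0/2}

missing: P0.a=0 P1.a=2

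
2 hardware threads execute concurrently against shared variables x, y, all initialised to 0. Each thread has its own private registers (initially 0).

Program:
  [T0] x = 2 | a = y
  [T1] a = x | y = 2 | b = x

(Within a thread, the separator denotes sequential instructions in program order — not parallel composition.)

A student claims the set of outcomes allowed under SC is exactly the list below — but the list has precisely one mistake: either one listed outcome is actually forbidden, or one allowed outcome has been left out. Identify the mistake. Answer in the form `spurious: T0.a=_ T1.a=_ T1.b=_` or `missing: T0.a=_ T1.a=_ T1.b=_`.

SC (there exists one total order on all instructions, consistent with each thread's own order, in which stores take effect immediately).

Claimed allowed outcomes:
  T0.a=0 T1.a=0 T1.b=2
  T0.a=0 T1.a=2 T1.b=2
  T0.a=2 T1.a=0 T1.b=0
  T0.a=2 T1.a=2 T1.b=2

missing: T0.a=2 T1.a=0 T1.b=2

outcome vector order: (T0.a,T1.a,T1.b)
under SC → <0 0 2>; <0 2 2>; <2 0 0>; <2 0 2>; <2 2 2>
SC∖claimed = {<2 0 2>}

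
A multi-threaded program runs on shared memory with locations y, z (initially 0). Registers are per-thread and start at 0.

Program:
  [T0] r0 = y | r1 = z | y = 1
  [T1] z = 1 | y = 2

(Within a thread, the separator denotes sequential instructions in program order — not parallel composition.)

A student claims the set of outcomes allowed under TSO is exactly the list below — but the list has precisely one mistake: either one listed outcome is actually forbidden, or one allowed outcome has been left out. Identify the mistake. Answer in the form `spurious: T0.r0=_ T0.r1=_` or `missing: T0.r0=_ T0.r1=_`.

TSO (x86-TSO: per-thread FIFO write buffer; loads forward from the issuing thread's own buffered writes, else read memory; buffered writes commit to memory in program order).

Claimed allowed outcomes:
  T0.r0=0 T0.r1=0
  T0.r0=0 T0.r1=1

outcome vector order: (T0.r0,T0.r1)
TSO (3): <0 0>, <0 1>, <2 1>
TSO∖claimed = {<2 1>}

missing: T0.r0=2 T0.r1=1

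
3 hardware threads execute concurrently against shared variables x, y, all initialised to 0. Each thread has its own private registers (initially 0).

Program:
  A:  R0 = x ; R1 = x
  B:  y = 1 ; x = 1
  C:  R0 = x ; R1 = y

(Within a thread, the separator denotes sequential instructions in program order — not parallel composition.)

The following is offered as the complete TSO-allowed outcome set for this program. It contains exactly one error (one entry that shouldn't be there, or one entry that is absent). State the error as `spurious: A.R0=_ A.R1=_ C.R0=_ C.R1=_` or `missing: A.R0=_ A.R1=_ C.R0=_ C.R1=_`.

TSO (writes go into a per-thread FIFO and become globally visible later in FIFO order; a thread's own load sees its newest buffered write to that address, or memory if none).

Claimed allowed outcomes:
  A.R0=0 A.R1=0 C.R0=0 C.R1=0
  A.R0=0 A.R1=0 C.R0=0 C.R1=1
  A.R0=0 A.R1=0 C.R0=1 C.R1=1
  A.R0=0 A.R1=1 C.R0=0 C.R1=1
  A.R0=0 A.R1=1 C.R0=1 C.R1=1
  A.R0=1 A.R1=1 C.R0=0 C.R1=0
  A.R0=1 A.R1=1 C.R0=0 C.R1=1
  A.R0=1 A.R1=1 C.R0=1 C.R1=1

missing: A.R0=0 A.R1=1 C.R0=0 C.R1=0

outcome vector order: (A.R0,A.R1,C.R0,C.R1)
[TSO] allowed = {<0 0 0 0>, <0 0 0 1>, <0 0 1 1>, <0 1 0 0>, <0 1 0 1>, <0 1 1 1>, <1 1 0 0>, <1 1 0 1>, <1 1 1 1>}
TSO∖claimed = {<0 1 0 0>}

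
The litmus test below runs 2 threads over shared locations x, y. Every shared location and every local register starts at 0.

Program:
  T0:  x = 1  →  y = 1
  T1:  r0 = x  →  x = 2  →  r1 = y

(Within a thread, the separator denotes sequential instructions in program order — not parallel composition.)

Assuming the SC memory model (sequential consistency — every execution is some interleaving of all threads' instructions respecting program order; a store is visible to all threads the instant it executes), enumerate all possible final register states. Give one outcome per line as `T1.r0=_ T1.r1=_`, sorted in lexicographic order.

outcome vector order: (T1.r0,T1.r1)
|SC outcomes| = 4

T1.r0=0 T1.r1=0
T1.r0=0 T1.r1=1
T1.r0=1 T1.r1=0
T1.r0=1 T1.r1=1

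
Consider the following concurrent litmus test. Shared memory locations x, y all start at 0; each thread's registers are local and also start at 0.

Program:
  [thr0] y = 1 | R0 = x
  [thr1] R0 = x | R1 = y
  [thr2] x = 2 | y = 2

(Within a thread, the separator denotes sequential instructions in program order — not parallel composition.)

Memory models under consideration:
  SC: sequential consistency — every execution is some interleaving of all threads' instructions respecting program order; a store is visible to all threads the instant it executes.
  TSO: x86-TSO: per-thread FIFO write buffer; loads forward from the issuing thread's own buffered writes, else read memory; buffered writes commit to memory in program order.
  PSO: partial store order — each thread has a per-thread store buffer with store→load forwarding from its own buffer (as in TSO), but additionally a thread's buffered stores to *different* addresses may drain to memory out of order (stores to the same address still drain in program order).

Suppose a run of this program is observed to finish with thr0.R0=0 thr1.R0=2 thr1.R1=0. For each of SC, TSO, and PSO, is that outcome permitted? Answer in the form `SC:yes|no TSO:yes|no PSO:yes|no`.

outcome vector order: (thr0.R0,thr1.R0,thr1.R1)
[SC] allowed = {(0,0,0); (0,0,1); (0,0,2); (0,2,1); (0,2,2); (2,0,0); (2,0,1); (2,0,2); (2,2,0); (2,2,1); (2,2,2)}
[TSO] allowed = {(0,0,0); (0,0,1); (0,0,2); (0,2,0); (0,2,1); (0,2,2); (2,0,0); (2,0,1); (2,0,2); (2,2,0); (2,2,1); (2,2,2)}
[PSO] allowed = {(0,0,0); (0,0,1); (0,0,2); (0,2,0); (0,2,1); (0,2,2); (2,0,0); (2,0,1); (2,0,2); (2,2,0); (2,2,1); (2,2,2)}
target (0,2,0) ∈ {TSO,PSO}

SC:no TSO:yes PSO:yes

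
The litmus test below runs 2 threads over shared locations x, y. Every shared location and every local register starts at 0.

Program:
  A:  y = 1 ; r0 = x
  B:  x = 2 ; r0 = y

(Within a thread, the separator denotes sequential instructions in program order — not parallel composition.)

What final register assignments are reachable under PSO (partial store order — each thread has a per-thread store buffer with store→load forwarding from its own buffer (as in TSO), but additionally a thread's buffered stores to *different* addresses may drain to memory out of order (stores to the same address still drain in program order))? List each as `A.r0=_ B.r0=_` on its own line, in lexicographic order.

A.r0=0 B.r0=0
A.r0=0 B.r0=1
A.r0=2 B.r0=0
A.r0=2 B.r0=1

outcome vector order: (A.r0,B.r0)
|PSO outcomes| = 4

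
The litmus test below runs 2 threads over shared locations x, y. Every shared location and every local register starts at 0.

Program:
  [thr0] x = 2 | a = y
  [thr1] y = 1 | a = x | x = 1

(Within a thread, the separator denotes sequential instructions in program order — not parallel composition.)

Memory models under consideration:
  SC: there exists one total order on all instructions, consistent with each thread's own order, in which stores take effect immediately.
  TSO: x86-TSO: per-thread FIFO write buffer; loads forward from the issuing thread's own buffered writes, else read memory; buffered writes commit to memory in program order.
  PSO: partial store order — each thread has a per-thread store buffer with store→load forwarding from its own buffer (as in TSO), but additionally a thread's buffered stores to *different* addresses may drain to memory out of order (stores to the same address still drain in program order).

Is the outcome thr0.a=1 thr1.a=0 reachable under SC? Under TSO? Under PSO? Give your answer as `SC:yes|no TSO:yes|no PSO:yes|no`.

SC:yes TSO:yes PSO:yes

outcome vector order: (thr0.a,thr1.a)
[SC] allowed = {(0,2); (1,0); (1,2)}
[TSO] allowed = {(0,0); (0,2); (1,0); (1,2)}
[PSO] allowed = {(0,0); (0,2); (1,0); (1,2)}
target (1,0) ∈ {SC,TSO,PSO}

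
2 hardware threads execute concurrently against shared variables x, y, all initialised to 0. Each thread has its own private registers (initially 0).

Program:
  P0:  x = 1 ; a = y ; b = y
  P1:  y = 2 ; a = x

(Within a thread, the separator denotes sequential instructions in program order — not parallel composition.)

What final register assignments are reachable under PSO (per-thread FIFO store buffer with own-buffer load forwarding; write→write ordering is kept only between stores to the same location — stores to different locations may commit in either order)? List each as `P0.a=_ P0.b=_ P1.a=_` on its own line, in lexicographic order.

outcome vector order: (P0.a,P0.b,P1.a)
|PSO outcomes| = 6

P0.a=0 P0.b=0 P1.a=0
P0.a=0 P0.b=0 P1.a=1
P0.a=0 P0.b=2 P1.a=0
P0.a=0 P0.b=2 P1.a=1
P0.a=2 P0.b=2 P1.a=0
P0.a=2 P0.b=2 P1.a=1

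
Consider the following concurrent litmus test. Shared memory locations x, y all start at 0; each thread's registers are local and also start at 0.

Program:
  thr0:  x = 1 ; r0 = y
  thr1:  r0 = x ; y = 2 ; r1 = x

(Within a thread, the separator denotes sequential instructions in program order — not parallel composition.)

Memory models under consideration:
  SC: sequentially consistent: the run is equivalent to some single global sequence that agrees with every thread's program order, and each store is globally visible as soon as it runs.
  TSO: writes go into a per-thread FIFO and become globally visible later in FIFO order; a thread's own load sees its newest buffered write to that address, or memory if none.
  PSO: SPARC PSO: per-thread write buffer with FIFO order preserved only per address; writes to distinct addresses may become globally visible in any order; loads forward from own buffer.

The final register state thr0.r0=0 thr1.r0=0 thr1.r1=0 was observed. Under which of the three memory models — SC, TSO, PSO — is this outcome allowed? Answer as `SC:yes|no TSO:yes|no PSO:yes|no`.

SC:no TSO:yes PSO:yes

outcome vector order: (thr0.r0,thr1.r0,thr1.r1)
SC (5): 0/0/1 0/1/1 2/0/0 2/0/1 2/1/1
TSO (6): 0/0/0 0/0/1 0/1/1 2/0/0 2/0/1 2/1/1
PSO (6): 0/0/0 0/0/1 0/1/1 2/0/0 2/0/1 2/1/1
target 0/0/0 ∈ {TSO,PSO}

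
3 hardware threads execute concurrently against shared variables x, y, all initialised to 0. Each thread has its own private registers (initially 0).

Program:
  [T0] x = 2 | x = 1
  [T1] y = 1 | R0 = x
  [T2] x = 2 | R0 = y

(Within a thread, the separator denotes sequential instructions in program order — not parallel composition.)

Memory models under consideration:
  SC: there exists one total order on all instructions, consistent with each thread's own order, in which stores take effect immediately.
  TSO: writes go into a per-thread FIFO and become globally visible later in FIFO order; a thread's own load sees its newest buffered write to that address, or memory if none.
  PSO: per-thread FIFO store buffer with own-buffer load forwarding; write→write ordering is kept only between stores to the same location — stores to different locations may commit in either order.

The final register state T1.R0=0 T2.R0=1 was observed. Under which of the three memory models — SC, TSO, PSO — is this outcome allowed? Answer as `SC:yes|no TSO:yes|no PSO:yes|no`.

outcome vector order: (T1.R0,T2.R0)
[SC] allowed = {(0,1); (1,0); (1,1); (2,0); (2,1)}
[TSO] allowed = {(0,0); (0,1); (1,0); (1,1); (2,0); (2,1)}
[PSO] allowed = {(0,0); (0,1); (1,0); (1,1); (2,0); (2,1)}
target (0,1) ∈ {SC,TSO,PSO}

SC:yes TSO:yes PSO:yes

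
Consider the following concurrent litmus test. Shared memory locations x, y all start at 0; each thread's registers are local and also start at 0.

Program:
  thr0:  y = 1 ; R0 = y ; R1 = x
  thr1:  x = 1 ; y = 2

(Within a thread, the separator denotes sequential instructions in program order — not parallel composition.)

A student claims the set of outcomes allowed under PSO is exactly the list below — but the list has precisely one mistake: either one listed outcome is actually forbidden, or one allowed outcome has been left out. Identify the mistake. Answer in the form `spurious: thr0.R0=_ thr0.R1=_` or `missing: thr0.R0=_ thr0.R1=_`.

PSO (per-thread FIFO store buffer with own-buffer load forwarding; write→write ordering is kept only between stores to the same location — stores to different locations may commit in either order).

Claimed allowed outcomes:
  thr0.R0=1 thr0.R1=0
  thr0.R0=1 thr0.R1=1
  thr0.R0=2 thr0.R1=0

missing: thr0.R0=2 thr0.R1=1

outcome vector order: (thr0.R0,thr0.R1)
under PSO → (1,0); (1,1); (2,0); (2,1)
PSO∖claimed = {(2,1)}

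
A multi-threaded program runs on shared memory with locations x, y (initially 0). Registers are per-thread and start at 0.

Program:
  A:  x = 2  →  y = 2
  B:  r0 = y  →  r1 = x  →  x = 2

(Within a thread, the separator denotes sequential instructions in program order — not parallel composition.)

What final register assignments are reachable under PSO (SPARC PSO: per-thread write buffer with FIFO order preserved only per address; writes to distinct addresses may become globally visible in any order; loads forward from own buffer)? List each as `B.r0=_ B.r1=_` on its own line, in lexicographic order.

outcome vector order: (B.r0,B.r1)
|PSO outcomes| = 4

B.r0=0 B.r1=0
B.r0=0 B.r1=2
B.r0=2 B.r1=0
B.r0=2 B.r1=2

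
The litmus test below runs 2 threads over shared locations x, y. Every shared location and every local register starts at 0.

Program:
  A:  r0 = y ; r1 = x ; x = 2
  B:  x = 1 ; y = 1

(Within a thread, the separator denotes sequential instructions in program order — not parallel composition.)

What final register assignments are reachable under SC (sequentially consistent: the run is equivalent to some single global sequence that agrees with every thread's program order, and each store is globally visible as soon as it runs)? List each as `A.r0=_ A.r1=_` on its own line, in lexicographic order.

outcome vector order: (A.r0,A.r1)
|SC outcomes| = 3

A.r0=0 A.r1=0
A.r0=0 A.r1=1
A.r0=1 A.r1=1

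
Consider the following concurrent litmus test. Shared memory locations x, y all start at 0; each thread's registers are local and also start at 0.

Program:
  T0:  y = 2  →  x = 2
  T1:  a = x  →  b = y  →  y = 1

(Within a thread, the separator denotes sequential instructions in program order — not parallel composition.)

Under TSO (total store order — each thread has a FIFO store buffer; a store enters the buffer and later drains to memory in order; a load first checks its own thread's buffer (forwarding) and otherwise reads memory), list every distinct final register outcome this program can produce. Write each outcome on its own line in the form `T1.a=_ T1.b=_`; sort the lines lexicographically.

outcome vector order: (T1.a,T1.b)
|TSO outcomes| = 3

T1.a=0 T1.b=0
T1.a=0 T1.b=2
T1.a=2 T1.b=2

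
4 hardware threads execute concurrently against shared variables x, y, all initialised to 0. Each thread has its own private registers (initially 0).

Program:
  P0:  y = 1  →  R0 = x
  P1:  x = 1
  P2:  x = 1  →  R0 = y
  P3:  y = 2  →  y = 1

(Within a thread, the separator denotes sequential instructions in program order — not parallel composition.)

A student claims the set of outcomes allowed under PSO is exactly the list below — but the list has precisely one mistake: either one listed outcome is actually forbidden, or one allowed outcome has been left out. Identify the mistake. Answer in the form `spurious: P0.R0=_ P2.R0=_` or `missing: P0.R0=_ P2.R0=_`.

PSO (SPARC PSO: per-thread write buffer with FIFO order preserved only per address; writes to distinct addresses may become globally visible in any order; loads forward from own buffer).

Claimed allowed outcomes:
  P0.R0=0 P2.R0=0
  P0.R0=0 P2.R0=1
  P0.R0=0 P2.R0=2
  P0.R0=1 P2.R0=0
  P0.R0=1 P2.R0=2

missing: P0.R0=1 P2.R0=1

outcome vector order: (P0.R0,P2.R0)
PSO (6): 0/0 0/1 0/2 1/0 1/1 1/2
PSO∖claimed = {1/1}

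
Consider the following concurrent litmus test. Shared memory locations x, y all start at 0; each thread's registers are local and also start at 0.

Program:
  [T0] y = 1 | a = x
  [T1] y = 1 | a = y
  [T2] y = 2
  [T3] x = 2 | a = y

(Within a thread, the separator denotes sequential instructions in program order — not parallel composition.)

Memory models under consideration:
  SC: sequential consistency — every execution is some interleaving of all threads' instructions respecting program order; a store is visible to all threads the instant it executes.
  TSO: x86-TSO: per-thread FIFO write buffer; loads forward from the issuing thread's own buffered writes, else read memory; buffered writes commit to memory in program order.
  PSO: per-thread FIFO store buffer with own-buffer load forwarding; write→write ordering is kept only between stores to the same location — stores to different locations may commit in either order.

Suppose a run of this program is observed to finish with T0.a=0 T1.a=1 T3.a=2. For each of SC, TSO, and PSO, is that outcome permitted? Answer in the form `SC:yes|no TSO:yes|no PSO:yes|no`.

outcome vector order: (T0.a,T1.a,T3.a)
[SC] allowed = {0/1/1 0/1/2 0/2/1 0/2/2 2/1/0 2/1/1 2/1/2 2/2/0 2/2/1 2/2/2}
[TSO] allowed = {0/1/0 0/1/1 0/1/2 0/2/0 0/2/1 0/2/2 2/1/0 2/1/1 2/1/2 2/2/0 2/2/1 2/2/2}
[PSO] allowed = {0/1/0 0/1/1 0/1/2 0/2/0 0/2/1 0/2/2 2/1/0 2/1/1 2/1/2 2/2/0 2/2/1 2/2/2}
target 0/1/2 ∈ {SC,TSO,PSO}

SC:yes TSO:yes PSO:yes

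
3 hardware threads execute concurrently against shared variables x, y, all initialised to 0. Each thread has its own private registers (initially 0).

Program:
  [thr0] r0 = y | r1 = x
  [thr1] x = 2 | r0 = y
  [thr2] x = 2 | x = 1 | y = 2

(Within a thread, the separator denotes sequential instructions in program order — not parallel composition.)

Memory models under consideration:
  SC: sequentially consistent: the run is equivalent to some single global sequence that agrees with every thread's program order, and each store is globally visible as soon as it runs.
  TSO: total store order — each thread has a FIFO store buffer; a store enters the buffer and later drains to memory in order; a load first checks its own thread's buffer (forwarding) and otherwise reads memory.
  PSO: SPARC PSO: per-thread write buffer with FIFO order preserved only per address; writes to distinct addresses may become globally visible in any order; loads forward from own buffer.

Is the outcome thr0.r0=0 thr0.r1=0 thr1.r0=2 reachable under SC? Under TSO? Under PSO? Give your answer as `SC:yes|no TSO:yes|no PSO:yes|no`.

SC:yes TSO:yes PSO:yes

outcome vector order: (thr0.r0,thr0.r1,thr1.r0)
SC: 10 outcomes — {000 002 010 012 020 022 210 212 220 222}
TSO: 10 outcomes — {000 002 010 012 020 022 210 212 220 222}
PSO: 12 outcomes — {000 002 010 012 020 022 200 202 210 212 220 222}
target 002 ∈ {SC,TSO,PSO}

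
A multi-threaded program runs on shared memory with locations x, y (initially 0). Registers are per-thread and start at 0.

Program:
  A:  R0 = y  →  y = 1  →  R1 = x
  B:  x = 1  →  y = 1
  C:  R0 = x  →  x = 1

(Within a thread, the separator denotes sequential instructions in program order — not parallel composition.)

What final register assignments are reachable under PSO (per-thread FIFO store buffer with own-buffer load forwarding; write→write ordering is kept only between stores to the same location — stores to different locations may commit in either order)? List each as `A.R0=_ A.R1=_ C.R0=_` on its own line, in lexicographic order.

outcome vector order: (A.R0,A.R1,C.R0)
|PSO outcomes| = 8

A.R0=0 A.R1=0 C.R0=0
A.R0=0 A.R1=0 C.R0=1
A.R0=0 A.R1=1 C.R0=0
A.R0=0 A.R1=1 C.R0=1
A.R0=1 A.R1=0 C.R0=0
A.R0=1 A.R1=0 C.R0=1
A.R0=1 A.R1=1 C.R0=0
A.R0=1 A.R1=1 C.R0=1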